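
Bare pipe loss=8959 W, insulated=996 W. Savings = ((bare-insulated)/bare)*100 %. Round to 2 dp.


Savings = ((8959-996)/8959)*100 = 88.88 %

88.88 %


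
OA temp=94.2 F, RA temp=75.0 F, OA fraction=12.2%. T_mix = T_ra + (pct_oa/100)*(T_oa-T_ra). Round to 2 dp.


T_mix = 75.0 + (12.2/100)*(94.2-75.0) = 77.34 F

77.34 F


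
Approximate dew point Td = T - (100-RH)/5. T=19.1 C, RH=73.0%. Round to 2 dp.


Td = 19.1 - (100-73.0)/5 = 13.70 C

13.70 C


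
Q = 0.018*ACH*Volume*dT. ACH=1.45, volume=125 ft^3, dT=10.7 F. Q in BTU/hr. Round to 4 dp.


Q = 0.018 * 1.45 * 125 * 10.7 = 34.9088 BTU/hr

34.9088 BTU/hr


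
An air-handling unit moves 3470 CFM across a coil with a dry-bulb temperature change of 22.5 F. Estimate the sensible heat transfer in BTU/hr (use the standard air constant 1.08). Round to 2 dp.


Q = 1.08 * 3470 * 22.5 = 84321.00 BTU/hr

84321.00 BTU/hr


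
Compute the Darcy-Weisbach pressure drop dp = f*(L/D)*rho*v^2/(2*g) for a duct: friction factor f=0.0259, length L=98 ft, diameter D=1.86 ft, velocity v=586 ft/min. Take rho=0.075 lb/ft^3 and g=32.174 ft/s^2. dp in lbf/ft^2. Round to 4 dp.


v_fps = 586/60 = 9.7667 ft/s
dp = 0.0259*(98/1.86)*0.075*9.7667^2/(2*32.174) = 0.1517 lbf/ft^2

0.1517 lbf/ft^2


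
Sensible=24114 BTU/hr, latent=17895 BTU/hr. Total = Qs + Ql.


Qt = 24114 + 17895 = 42009 BTU/hr

42009 BTU/hr


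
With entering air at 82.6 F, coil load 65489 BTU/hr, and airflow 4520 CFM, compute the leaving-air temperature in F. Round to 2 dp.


dT = 65489/(1.08*4520) = 13.4155
T_leave = 82.6 - 13.4155 = 69.18 F

69.18 F


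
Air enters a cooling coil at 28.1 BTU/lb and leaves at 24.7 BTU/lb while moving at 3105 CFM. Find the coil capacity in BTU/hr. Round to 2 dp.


Q = 4.5 * 3105 * (28.1 - 24.7) = 47506.50 BTU/hr

47506.50 BTU/hr


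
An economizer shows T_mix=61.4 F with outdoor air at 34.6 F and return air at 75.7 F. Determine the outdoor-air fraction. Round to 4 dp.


frac = (61.4 - 75.7) / (34.6 - 75.7) = 0.3479

0.3479


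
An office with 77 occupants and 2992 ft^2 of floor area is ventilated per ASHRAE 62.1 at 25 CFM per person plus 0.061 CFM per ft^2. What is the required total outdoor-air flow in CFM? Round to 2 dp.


Total = 77*25 + 2992*0.061 = 2107.51 CFM

2107.51 CFM


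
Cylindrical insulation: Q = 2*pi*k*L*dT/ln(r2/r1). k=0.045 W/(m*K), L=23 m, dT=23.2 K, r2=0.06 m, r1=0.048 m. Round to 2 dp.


Q = 2*pi*0.045*23*23.2/ln(0.06/0.048) = 676.12 W

676.12 W


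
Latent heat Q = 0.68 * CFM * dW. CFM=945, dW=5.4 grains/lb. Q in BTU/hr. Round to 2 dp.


Q = 0.68 * 945 * 5.4 = 3470.04 BTU/hr

3470.04 BTU/hr


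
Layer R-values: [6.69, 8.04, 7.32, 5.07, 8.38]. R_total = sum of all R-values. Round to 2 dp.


R_total = 6.69 + 8.04 + 7.32 + 5.07 + 8.38 = 35.50

35.50


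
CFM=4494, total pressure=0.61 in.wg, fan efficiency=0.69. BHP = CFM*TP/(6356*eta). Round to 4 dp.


BHP = 4494 * 0.61 / (6356 * 0.69) = 0.6251 hp

0.6251 hp


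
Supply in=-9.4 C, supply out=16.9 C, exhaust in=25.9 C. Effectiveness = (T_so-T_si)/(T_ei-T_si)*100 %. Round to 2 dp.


eff = (16.9-(-9.4))/(25.9-(-9.4))*100 = 74.50 %

74.50 %


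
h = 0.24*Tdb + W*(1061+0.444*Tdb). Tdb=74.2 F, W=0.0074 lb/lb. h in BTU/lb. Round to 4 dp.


h = 0.24*74.2 + 0.0074*(1061+0.444*74.2) = 25.9032 BTU/lb

25.9032 BTU/lb


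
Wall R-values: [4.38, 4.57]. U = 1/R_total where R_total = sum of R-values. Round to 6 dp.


R_total = 4.38 + 4.57 = 8.95
U = 1/8.95 = 0.111732

0.111732


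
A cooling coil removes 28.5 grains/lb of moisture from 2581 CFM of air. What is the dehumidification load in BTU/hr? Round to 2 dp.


Q = 0.68 * 2581 * 28.5 = 50019.78 BTU/hr

50019.78 BTU/hr


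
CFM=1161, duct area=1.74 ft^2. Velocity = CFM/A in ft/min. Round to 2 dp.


V = 1161 / 1.74 = 667.24 ft/min

667.24 ft/min


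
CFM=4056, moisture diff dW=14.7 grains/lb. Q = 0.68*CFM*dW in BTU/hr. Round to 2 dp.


Q = 0.68 * 4056 * 14.7 = 40543.78 BTU/hr

40543.78 BTU/hr


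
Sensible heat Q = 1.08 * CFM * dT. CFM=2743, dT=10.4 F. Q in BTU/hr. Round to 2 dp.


Q = 1.08 * 2743 * 10.4 = 30809.38 BTU/hr

30809.38 BTU/hr


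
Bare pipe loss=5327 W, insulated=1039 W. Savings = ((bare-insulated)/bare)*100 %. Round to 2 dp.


Savings = ((5327-1039)/5327)*100 = 80.50 %

80.50 %


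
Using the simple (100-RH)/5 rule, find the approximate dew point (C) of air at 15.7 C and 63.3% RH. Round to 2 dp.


Td = 15.7 - (100-63.3)/5 = 8.36 C

8.36 C


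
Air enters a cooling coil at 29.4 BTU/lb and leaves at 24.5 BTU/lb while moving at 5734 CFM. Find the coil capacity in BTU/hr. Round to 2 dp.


Q = 4.5 * 5734 * (29.4 - 24.5) = 126434.70 BTU/hr

126434.70 BTU/hr


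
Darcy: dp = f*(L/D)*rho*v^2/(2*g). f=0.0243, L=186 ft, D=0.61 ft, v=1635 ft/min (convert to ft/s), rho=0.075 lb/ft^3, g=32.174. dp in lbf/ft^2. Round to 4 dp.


v_fps = 1635/60 = 27.25 ft/s
dp = 0.0243*(186/0.61)*0.075*27.25^2/(2*32.174) = 6.4128 lbf/ft^2

6.4128 lbf/ft^2


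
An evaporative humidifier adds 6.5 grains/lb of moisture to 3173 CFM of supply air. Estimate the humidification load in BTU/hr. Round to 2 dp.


Q = 0.68 * 3173 * 6.5 = 14024.66 BTU/hr

14024.66 BTU/hr


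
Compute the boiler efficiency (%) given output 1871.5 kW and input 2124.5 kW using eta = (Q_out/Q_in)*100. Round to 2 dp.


eta = (1871.5/2124.5)*100 = 88.09 %

88.09 %


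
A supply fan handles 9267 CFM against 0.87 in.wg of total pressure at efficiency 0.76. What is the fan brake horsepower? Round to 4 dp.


BHP = 9267 * 0.87 / (6356 * 0.76) = 1.6690 hp

1.6690 hp


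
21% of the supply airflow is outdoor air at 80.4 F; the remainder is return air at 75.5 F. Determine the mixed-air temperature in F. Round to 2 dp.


T_mix = 0.21*80.4 + 0.79*75.5 = 76.53 F

76.53 F


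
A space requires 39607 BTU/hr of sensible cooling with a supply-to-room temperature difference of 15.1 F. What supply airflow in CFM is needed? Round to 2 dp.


CFM = 39607 / (1.08 * 15.1) = 2428.69

2428.69 CFM


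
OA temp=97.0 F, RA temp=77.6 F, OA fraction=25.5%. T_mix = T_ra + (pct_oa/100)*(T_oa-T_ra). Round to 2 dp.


T_mix = 77.6 + (25.5/100)*(97.0-77.6) = 82.55 F

82.55 F


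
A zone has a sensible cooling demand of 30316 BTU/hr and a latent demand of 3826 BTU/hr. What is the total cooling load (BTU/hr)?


Qt = 30316 + 3826 = 34142 BTU/hr

34142 BTU/hr


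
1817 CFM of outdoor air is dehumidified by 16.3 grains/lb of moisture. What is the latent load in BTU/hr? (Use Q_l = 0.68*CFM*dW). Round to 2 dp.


Q = 0.68 * 1817 * 16.3 = 20139.63 BTU/hr

20139.63 BTU/hr


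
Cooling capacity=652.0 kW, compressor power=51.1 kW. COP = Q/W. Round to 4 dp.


COP = 652.0 / 51.1 = 12.7593

12.7593


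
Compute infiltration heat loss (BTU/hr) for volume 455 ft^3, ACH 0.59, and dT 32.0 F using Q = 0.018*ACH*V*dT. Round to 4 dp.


Q = 0.018 * 0.59 * 455 * 32.0 = 154.6272 BTU/hr

154.6272 BTU/hr


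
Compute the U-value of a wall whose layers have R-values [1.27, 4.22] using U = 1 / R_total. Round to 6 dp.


R_total = 1.27 + 4.22 = 5.49
U = 1/5.49 = 0.182149

0.182149


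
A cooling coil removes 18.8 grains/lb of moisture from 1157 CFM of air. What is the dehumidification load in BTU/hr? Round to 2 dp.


Q = 0.68 * 1157 * 18.8 = 14791.09 BTU/hr

14791.09 BTU/hr


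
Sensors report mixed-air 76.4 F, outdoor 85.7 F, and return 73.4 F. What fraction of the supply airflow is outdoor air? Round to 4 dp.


frac = (76.4 - 73.4) / (85.7 - 73.4) = 0.2439

0.2439


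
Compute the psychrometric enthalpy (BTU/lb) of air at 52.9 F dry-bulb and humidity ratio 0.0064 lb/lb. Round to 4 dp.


h = 0.24*52.9 + 0.0064*(1061+0.444*52.9) = 19.6367 BTU/lb

19.6367 BTU/lb


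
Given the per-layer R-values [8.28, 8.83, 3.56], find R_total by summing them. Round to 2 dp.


R_total = 8.28 + 8.83 + 3.56 = 20.67

20.67


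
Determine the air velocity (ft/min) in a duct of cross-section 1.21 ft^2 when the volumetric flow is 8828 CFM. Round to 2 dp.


V = 8828 / 1.21 = 7295.87 ft/min

7295.87 ft/min


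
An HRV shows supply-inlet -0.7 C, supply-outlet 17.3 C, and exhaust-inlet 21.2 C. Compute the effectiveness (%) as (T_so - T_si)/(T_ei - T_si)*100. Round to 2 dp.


eff = (17.3-(-0.7))/(21.2-(-0.7))*100 = 82.19 %

82.19 %


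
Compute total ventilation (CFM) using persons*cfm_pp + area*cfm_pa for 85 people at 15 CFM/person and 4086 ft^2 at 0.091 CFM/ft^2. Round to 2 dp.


Total = 85*15 + 4086*0.091 = 1646.83 CFM

1646.83 CFM


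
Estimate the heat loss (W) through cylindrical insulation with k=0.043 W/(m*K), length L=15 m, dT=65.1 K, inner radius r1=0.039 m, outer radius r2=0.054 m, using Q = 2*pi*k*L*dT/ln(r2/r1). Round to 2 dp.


Q = 2*pi*0.043*15*65.1/ln(0.054/0.039) = 810.72 W

810.72 W


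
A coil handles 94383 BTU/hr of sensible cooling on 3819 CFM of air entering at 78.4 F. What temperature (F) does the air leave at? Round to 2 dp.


dT = 94383/(1.08*3819) = 22.8834
T_leave = 78.4 - 22.8834 = 55.52 F

55.52 F


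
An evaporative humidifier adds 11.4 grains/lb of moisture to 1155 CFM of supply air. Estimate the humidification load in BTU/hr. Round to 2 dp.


Q = 0.68 * 1155 * 11.4 = 8953.56 BTU/hr

8953.56 BTU/hr


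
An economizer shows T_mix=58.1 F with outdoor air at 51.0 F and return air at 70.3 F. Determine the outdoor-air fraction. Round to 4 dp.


frac = (58.1 - 70.3) / (51.0 - 70.3) = 0.6321

0.6321


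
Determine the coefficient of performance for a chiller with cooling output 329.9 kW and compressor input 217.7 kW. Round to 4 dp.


COP = 329.9 / 217.7 = 1.5154

1.5154


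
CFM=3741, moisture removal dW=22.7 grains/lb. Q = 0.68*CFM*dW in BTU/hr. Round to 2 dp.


Q = 0.68 * 3741 * 22.7 = 57746.08 BTU/hr

57746.08 BTU/hr


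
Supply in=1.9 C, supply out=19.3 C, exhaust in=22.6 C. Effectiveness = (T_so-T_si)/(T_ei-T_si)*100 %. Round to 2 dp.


eff = (19.3-1.9)/(22.6-1.9)*100 = 84.06 %

84.06 %


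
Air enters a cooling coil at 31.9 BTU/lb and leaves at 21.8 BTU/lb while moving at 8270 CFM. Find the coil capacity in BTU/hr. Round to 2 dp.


Q = 4.5 * 8270 * (31.9 - 21.8) = 375871.50 BTU/hr

375871.50 BTU/hr


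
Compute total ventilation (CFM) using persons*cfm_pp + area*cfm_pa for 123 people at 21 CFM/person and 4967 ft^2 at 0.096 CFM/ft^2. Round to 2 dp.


Total = 123*21 + 4967*0.096 = 3059.83 CFM

3059.83 CFM


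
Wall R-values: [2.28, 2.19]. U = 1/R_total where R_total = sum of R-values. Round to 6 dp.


R_total = 2.28 + 2.19 = 4.47
U = 1/4.47 = 0.223714

0.223714


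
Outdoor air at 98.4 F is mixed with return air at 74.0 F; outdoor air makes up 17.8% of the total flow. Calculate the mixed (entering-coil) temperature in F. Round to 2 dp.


T_mix = 74.0 + (17.8/100)*(98.4-74.0) = 78.34 F

78.34 F


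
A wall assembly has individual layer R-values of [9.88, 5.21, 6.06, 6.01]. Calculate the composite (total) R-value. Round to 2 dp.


R_total = 9.88 + 5.21 + 6.06 + 6.01 = 27.16

27.16


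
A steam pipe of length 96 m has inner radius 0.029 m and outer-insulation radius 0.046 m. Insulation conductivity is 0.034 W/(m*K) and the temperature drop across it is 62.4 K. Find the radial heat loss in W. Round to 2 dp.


Q = 2*pi*0.034*96*62.4/ln(0.046/0.029) = 2773.88 W

2773.88 W


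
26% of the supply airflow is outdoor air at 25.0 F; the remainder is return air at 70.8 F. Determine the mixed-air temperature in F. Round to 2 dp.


T_mix = 0.26*25.0 + 0.74*70.8 = 58.89 F

58.89 F


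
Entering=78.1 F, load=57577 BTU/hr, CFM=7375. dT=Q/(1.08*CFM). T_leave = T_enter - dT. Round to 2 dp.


dT = 57577/(1.08*7375) = 7.2288
T_leave = 78.1 - 7.2288 = 70.87 F

70.87 F


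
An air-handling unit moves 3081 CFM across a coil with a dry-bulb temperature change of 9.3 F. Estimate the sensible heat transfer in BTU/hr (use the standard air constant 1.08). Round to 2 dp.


Q = 1.08 * 3081 * 9.3 = 30945.56 BTU/hr

30945.56 BTU/hr


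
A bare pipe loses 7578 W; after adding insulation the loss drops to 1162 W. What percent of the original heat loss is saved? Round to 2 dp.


Savings = ((7578-1162)/7578)*100 = 84.67 %

84.67 %


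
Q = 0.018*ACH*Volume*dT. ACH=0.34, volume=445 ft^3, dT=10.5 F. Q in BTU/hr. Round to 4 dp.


Q = 0.018 * 0.34 * 445 * 10.5 = 28.5957 BTU/hr

28.5957 BTU/hr


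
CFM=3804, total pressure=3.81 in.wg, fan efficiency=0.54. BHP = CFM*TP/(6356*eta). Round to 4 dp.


BHP = 3804 * 3.81 / (6356 * 0.54) = 4.2227 hp

4.2227 hp


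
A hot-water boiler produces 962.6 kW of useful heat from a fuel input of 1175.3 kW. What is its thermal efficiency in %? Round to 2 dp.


eta = (962.6/1175.3)*100 = 81.90 %

81.90 %


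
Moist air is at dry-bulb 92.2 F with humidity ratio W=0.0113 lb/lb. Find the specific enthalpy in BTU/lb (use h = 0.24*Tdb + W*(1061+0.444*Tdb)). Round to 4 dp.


h = 0.24*92.2 + 0.0113*(1061+0.444*92.2) = 34.5799 BTU/lb

34.5799 BTU/lb


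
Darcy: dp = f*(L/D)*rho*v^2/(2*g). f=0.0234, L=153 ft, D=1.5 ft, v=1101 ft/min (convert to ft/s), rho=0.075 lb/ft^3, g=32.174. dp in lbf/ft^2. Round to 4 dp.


v_fps = 1101/60 = 18.35 ft/s
dp = 0.0234*(153/1.5)*0.075*18.35^2/(2*32.174) = 0.9367 lbf/ft^2

0.9367 lbf/ft^2


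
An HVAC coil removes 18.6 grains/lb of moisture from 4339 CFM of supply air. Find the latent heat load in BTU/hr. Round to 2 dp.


Q = 0.68 * 4339 * 18.6 = 54879.67 BTU/hr

54879.67 BTU/hr


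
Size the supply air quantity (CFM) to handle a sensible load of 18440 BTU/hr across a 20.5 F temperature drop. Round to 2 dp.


CFM = 18440 / (1.08 * 20.5) = 832.88

832.88 CFM


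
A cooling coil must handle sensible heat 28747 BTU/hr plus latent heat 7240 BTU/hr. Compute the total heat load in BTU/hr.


Qt = 28747 + 7240 = 35987 BTU/hr

35987 BTU/hr


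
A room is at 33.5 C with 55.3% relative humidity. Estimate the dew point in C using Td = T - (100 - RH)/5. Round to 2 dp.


Td = 33.5 - (100-55.3)/5 = 24.56 C

24.56 C


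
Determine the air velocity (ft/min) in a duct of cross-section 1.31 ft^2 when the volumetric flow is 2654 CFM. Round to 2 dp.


V = 2654 / 1.31 = 2025.95 ft/min

2025.95 ft/min


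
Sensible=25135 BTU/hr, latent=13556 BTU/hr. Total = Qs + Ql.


Qt = 25135 + 13556 = 38691 BTU/hr

38691 BTU/hr


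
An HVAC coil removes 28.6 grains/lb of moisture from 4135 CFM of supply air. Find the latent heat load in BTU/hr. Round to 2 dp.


Q = 0.68 * 4135 * 28.6 = 80417.48 BTU/hr

80417.48 BTU/hr


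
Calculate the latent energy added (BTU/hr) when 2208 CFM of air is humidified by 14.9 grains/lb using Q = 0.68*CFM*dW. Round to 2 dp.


Q = 0.68 * 2208 * 14.9 = 22371.46 BTU/hr

22371.46 BTU/hr


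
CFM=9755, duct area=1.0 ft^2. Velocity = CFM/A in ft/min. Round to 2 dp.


V = 9755 / 1.0 = 9755.00 ft/min

9755.00 ft/min


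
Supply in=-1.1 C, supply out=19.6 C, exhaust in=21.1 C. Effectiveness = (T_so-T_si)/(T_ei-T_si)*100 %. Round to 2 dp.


eff = (19.6-(-1.1))/(21.1-(-1.1))*100 = 93.24 %

93.24 %


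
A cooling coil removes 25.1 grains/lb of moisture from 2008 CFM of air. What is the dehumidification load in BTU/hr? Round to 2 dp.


Q = 0.68 * 2008 * 25.1 = 34272.54 BTU/hr

34272.54 BTU/hr


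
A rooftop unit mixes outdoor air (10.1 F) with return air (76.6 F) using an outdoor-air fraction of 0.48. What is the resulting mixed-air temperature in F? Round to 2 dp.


T_mix = 0.48*10.1 + 0.52*76.6 = 44.68 F

44.68 F


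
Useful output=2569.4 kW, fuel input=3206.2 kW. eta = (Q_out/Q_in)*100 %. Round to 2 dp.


eta = (2569.4/3206.2)*100 = 80.14 %

80.14 %


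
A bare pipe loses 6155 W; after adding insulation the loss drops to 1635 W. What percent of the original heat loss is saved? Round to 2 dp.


Savings = ((6155-1635)/6155)*100 = 73.44 %

73.44 %


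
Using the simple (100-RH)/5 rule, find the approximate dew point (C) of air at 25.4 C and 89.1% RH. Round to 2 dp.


Td = 25.4 - (100-89.1)/5 = 23.22 C

23.22 C


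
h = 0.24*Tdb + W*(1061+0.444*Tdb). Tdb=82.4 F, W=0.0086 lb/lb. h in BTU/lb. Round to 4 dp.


h = 0.24*82.4 + 0.0086*(1061+0.444*82.4) = 29.2152 BTU/lb

29.2152 BTU/lb


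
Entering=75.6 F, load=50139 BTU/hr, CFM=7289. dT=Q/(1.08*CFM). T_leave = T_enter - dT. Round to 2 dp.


dT = 50139/(1.08*7289) = 6.3692
T_leave = 75.6 - 6.3692 = 69.23 F

69.23 F


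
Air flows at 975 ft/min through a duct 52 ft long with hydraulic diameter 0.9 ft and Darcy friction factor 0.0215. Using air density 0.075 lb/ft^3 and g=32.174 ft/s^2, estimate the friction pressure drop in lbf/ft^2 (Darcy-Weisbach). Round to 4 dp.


v_fps = 975/60 = 16.25 ft/s
dp = 0.0215*(52/0.9)*0.075*16.25^2/(2*32.174) = 0.3823 lbf/ft^2

0.3823 lbf/ft^2


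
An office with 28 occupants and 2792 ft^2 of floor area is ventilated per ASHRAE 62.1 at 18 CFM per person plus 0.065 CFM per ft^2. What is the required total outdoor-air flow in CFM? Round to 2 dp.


Total = 28*18 + 2792*0.065 = 685.48 CFM

685.48 CFM


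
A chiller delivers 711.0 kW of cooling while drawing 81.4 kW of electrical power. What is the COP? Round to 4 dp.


COP = 711.0 / 81.4 = 8.7346

8.7346


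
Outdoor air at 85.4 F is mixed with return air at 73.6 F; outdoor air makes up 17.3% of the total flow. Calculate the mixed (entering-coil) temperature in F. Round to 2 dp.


T_mix = 73.6 + (17.3/100)*(85.4-73.6) = 75.64 F

75.64 F


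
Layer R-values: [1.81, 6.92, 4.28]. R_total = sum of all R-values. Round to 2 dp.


R_total = 1.81 + 6.92 + 4.28 = 13.01

13.01


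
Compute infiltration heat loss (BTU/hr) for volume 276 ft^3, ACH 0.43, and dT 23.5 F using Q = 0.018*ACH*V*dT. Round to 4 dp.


Q = 0.018 * 0.43 * 276 * 23.5 = 50.2016 BTU/hr

50.2016 BTU/hr


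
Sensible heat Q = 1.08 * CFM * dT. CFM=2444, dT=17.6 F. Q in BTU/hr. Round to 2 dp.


Q = 1.08 * 2444 * 17.6 = 46455.55 BTU/hr

46455.55 BTU/hr


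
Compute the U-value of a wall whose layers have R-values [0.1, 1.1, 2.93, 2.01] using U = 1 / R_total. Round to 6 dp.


R_total = 0.1 + 1.1 + 2.93 + 2.01 = 6.14
U = 1/6.14 = 0.162866

0.162866


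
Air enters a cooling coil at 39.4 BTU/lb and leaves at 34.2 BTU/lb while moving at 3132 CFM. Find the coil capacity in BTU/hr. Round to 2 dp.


Q = 4.5 * 3132 * (39.4 - 34.2) = 73288.80 BTU/hr

73288.80 BTU/hr


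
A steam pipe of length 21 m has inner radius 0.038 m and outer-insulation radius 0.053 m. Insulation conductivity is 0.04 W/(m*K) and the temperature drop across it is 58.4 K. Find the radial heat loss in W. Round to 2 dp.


Q = 2*pi*0.04*21*58.4/ln(0.053/0.038) = 926.43 W

926.43 W


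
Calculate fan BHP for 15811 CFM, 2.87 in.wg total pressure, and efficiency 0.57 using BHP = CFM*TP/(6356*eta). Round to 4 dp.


BHP = 15811 * 2.87 / (6356 * 0.57) = 12.5251 hp

12.5251 hp


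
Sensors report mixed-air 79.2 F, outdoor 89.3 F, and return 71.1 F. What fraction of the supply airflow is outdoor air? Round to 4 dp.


frac = (79.2 - 71.1) / (89.3 - 71.1) = 0.4451

0.4451


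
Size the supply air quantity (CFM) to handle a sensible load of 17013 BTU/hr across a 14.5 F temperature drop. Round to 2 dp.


CFM = 17013 / (1.08 * 14.5) = 1086.40

1086.40 CFM


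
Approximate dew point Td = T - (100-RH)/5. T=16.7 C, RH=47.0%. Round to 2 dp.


Td = 16.7 - (100-47.0)/5 = 6.10 C

6.10 C


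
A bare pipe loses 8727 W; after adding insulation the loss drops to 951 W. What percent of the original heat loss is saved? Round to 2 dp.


Savings = ((8727-951)/8727)*100 = 89.10 %

89.10 %


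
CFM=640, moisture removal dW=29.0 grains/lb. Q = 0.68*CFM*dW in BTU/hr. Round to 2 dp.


Q = 0.68 * 640 * 29.0 = 12620.80 BTU/hr

12620.80 BTU/hr


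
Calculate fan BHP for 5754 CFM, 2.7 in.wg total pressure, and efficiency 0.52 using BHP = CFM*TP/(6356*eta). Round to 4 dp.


BHP = 5754 * 2.7 / (6356 * 0.52) = 4.7005 hp

4.7005 hp


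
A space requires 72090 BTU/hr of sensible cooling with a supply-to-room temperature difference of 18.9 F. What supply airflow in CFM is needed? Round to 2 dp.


CFM = 72090 / (1.08 * 18.9) = 3531.75

3531.75 CFM


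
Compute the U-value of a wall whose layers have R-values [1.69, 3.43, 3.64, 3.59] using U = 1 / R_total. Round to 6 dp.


R_total = 1.69 + 3.43 + 3.64 + 3.59 = 12.35
U = 1/12.35 = 0.080972

0.080972


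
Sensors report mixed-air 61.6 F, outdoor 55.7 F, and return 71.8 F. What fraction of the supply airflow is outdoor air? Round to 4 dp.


frac = (61.6 - 71.8) / (55.7 - 71.8) = 0.6335

0.6335


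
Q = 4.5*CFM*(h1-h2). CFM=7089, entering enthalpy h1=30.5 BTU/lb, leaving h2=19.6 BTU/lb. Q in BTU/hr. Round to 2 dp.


Q = 4.5 * 7089 * (30.5 - 19.6) = 347715.45 BTU/hr

347715.45 BTU/hr


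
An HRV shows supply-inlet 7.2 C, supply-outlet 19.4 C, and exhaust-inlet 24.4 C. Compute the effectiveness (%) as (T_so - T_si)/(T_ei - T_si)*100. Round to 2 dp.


eff = (19.4-7.2)/(24.4-7.2)*100 = 70.93 %

70.93 %


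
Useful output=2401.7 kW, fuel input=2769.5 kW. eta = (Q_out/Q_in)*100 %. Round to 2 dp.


eta = (2401.7/2769.5)*100 = 86.72 %

86.72 %


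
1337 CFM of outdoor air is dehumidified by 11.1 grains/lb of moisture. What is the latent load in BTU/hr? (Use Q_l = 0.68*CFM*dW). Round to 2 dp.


Q = 0.68 * 1337 * 11.1 = 10091.68 BTU/hr

10091.68 BTU/hr


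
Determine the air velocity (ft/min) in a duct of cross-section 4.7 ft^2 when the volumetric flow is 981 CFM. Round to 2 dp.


V = 981 / 4.7 = 208.72 ft/min

208.72 ft/min


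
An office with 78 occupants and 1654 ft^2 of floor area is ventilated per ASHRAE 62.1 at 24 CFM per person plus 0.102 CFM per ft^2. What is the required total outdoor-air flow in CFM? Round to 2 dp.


Total = 78*24 + 1654*0.102 = 2040.71 CFM

2040.71 CFM


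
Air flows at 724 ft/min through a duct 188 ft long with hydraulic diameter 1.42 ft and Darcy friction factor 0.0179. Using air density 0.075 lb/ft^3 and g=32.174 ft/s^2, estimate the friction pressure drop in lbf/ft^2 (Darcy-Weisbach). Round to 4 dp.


v_fps = 724/60 = 12.0667 ft/s
dp = 0.0179*(188/1.42)*0.075*12.0667^2/(2*32.174) = 0.4022 lbf/ft^2

0.4022 lbf/ft^2


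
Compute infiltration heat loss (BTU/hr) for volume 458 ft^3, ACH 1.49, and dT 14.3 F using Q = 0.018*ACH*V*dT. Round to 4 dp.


Q = 0.018 * 1.49 * 458 * 14.3 = 175.6549 BTU/hr

175.6549 BTU/hr


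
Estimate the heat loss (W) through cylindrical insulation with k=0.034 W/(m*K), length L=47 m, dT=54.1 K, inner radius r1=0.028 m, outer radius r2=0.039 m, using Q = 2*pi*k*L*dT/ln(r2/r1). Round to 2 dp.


Q = 2*pi*0.034*47*54.1/ln(0.039/0.028) = 1639.30 W

1639.30 W


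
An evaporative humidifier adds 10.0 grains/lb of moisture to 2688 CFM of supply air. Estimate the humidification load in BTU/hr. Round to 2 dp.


Q = 0.68 * 2688 * 10.0 = 18278.40 BTU/hr

18278.40 BTU/hr


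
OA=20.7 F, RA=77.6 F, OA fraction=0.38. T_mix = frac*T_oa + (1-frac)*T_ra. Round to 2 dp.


T_mix = 0.38*20.7 + 0.62*77.6 = 55.98 F

55.98 F


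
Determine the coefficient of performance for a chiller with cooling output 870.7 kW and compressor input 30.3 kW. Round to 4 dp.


COP = 870.7 / 30.3 = 28.7360

28.7360


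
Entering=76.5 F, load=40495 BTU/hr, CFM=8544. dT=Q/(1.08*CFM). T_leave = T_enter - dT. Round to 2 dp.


dT = 40495/(1.08*8544) = 4.3885
T_leave = 76.5 - 4.3885 = 72.11 F

72.11 F


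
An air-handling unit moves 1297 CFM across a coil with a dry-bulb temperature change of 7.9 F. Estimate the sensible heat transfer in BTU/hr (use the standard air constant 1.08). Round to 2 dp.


Q = 1.08 * 1297 * 7.9 = 11066.00 BTU/hr

11066.00 BTU/hr


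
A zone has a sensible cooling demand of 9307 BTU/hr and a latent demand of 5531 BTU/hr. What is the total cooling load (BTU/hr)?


Qt = 9307 + 5531 = 14838 BTU/hr

14838 BTU/hr


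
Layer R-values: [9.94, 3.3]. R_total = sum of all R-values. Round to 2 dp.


R_total = 9.94 + 3.3 = 13.24

13.24


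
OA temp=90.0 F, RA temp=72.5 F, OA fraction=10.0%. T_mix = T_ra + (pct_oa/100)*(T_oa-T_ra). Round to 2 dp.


T_mix = 72.5 + (10.0/100)*(90.0-72.5) = 74.25 F

74.25 F


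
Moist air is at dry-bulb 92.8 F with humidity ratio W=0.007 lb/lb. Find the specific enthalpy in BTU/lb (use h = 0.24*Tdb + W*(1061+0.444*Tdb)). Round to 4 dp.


h = 0.24*92.8 + 0.007*(1061+0.444*92.8) = 29.9874 BTU/lb

29.9874 BTU/lb


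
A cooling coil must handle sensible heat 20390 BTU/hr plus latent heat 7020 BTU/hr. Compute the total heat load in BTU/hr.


Qt = 20390 + 7020 = 27410 BTU/hr

27410 BTU/hr


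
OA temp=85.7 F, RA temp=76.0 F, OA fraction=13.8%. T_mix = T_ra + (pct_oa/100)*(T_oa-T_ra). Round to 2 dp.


T_mix = 76.0 + (13.8/100)*(85.7-76.0) = 77.34 F

77.34 F


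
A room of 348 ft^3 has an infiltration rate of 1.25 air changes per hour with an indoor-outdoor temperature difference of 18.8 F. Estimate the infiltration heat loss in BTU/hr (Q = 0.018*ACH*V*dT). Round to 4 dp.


Q = 0.018 * 1.25 * 348 * 18.8 = 147.2040 BTU/hr

147.2040 BTU/hr


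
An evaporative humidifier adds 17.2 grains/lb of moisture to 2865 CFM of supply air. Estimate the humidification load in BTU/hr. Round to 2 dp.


Q = 0.68 * 2865 * 17.2 = 33509.04 BTU/hr

33509.04 BTU/hr


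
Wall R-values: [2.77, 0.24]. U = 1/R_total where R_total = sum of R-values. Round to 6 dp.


R_total = 2.77 + 0.24 = 3.01
U = 1/3.01 = 0.332226

0.332226


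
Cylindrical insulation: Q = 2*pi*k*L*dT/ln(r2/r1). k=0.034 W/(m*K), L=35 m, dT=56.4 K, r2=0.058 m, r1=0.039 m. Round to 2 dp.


Q = 2*pi*0.034*35*56.4/ln(0.058/0.039) = 1062.54 W

1062.54 W


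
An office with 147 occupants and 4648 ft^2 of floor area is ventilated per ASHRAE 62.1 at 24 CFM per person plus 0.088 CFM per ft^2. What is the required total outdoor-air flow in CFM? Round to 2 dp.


Total = 147*24 + 4648*0.088 = 3937.02 CFM

3937.02 CFM


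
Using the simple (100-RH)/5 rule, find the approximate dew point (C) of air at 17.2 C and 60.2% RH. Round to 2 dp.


Td = 17.2 - (100-60.2)/5 = 9.24 C

9.24 C


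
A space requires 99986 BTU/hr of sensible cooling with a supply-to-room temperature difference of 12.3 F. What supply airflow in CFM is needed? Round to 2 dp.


CFM = 99986 / (1.08 * 12.3) = 7526.80

7526.80 CFM


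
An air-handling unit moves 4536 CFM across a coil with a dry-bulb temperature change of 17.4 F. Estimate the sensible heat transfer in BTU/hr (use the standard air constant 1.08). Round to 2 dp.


Q = 1.08 * 4536 * 17.4 = 85240.51 BTU/hr

85240.51 BTU/hr


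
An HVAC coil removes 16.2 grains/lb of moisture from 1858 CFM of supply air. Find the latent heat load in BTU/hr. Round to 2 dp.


Q = 0.68 * 1858 * 16.2 = 20467.73 BTU/hr

20467.73 BTU/hr


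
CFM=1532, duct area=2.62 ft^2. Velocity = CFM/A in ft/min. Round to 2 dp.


V = 1532 / 2.62 = 584.73 ft/min

584.73 ft/min


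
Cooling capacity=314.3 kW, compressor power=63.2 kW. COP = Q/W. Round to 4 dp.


COP = 314.3 / 63.2 = 4.9731

4.9731


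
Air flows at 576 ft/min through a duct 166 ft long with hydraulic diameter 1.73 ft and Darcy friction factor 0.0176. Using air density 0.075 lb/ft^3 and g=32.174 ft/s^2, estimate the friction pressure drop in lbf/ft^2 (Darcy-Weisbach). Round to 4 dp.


v_fps = 576/60 = 9.6 ft/s
dp = 0.0176*(166/1.73)*0.075*9.6^2/(2*32.174) = 0.1814 lbf/ft^2

0.1814 lbf/ft^2


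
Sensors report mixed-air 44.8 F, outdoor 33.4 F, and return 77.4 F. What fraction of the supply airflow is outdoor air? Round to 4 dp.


frac = (44.8 - 77.4) / (33.4 - 77.4) = 0.7409

0.7409


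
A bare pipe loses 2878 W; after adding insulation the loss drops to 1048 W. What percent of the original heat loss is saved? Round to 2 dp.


Savings = ((2878-1048)/2878)*100 = 63.59 %

63.59 %


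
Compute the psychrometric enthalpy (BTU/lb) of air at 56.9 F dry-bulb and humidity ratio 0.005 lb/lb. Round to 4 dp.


h = 0.24*56.9 + 0.005*(1061+0.444*56.9) = 19.0873 BTU/lb

19.0873 BTU/lb


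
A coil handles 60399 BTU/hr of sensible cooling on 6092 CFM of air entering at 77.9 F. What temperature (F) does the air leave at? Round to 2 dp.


dT = 60399/(1.08*6092) = 9.1801
T_leave = 77.9 - 9.1801 = 68.72 F

68.72 F


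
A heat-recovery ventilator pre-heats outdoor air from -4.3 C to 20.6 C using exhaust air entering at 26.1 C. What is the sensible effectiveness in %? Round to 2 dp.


eff = (20.6-(-4.3))/(26.1-(-4.3))*100 = 81.91 %

81.91 %


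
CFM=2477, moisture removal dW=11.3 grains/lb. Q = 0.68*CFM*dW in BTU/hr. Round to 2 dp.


Q = 0.68 * 2477 * 11.3 = 19033.27 BTU/hr

19033.27 BTU/hr


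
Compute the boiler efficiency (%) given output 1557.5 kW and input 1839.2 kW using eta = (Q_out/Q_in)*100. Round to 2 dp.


eta = (1557.5/1839.2)*100 = 84.68 %

84.68 %


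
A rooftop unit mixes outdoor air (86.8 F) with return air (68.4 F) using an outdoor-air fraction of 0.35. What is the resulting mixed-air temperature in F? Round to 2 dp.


T_mix = 0.35*86.8 + 0.65*68.4 = 74.84 F

74.84 F


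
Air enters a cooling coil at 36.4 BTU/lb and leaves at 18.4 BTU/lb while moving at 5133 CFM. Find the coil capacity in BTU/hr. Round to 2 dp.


Q = 4.5 * 5133 * (36.4 - 18.4) = 415773.00 BTU/hr

415773.00 BTU/hr


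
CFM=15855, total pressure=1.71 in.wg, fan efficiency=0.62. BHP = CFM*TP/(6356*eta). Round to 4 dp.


BHP = 15855 * 1.71 / (6356 * 0.62) = 6.8800 hp

6.8800 hp


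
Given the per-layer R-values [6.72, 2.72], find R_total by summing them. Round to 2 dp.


R_total = 6.72 + 2.72 = 9.44

9.44


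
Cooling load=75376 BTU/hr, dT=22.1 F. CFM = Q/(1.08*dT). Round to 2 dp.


CFM = 75376 / (1.08 * 22.1) = 3158.04

3158.04 CFM


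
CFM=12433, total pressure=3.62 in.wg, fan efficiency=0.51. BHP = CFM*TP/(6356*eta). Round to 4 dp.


BHP = 12433 * 3.62 / (6356 * 0.51) = 13.8845 hp

13.8845 hp


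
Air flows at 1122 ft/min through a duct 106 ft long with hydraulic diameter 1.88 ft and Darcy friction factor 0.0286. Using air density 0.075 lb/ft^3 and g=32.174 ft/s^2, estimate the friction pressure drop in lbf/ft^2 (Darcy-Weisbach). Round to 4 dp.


v_fps = 1122/60 = 18.7 ft/s
dp = 0.0286*(106/1.88)*0.075*18.7^2/(2*32.174) = 0.6572 lbf/ft^2

0.6572 lbf/ft^2


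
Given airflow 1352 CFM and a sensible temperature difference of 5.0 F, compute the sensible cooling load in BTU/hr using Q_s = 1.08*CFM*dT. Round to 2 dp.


Q = 1.08 * 1352 * 5.0 = 7300.80 BTU/hr

7300.80 BTU/hr


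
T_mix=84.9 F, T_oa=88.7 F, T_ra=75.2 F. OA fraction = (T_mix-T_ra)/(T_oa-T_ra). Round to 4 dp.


frac = (84.9 - 75.2) / (88.7 - 75.2) = 0.7185

0.7185


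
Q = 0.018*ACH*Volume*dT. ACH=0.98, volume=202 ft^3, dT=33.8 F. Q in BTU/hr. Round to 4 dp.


Q = 0.018 * 0.98 * 202 * 33.8 = 120.4389 BTU/hr

120.4389 BTU/hr


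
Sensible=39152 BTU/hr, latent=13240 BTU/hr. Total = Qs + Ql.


Qt = 39152 + 13240 = 52392 BTU/hr

52392 BTU/hr


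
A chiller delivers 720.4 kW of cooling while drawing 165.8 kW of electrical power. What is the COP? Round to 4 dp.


COP = 720.4 / 165.8 = 4.3450

4.3450


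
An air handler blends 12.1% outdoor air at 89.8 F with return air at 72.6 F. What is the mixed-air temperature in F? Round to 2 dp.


T_mix = 72.6 + (12.1/100)*(89.8-72.6) = 74.68 F

74.68 F


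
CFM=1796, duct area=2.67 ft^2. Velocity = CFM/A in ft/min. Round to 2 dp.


V = 1796 / 2.67 = 672.66 ft/min

672.66 ft/min


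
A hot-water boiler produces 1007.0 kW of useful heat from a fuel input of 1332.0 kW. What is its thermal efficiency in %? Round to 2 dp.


eta = (1007.0/1332.0)*100 = 75.60 %

75.60 %


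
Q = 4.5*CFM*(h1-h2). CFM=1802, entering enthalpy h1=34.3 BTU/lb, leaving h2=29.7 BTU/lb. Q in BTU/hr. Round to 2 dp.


Q = 4.5 * 1802 * (34.3 - 29.7) = 37301.40 BTU/hr

37301.40 BTU/hr


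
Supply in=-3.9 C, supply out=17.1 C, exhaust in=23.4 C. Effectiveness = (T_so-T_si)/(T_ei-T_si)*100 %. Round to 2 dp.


eff = (17.1-(-3.9))/(23.4-(-3.9))*100 = 76.92 %

76.92 %


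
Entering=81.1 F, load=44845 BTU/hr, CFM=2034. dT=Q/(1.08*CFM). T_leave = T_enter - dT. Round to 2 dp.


dT = 44845/(1.08*2034) = 20.4145
T_leave = 81.1 - 20.4145 = 60.69 F

60.69 F


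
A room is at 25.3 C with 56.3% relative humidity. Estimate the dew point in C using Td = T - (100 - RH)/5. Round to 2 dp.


Td = 25.3 - (100-56.3)/5 = 16.56 C

16.56 C


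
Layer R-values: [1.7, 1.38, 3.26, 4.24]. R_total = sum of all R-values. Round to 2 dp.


R_total = 1.7 + 1.38 + 3.26 + 4.24 = 10.58

10.58


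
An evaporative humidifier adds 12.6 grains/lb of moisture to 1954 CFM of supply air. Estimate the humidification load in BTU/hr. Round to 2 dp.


Q = 0.68 * 1954 * 12.6 = 16741.87 BTU/hr

16741.87 BTU/hr


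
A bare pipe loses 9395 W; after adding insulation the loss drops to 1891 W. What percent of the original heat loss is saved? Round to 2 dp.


Savings = ((9395-1891)/9395)*100 = 79.87 %

79.87 %


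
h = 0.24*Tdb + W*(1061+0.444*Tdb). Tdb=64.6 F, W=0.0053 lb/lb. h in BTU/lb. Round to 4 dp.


h = 0.24*64.6 + 0.0053*(1061+0.444*64.6) = 21.2793 BTU/lb

21.2793 BTU/lb


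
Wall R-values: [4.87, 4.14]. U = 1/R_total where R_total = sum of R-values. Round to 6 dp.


R_total = 4.87 + 4.14 = 9.01
U = 1/9.01 = 0.110988

0.110988


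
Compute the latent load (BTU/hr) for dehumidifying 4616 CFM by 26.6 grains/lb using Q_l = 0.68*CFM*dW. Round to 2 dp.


Q = 0.68 * 4616 * 26.6 = 83494.21 BTU/hr

83494.21 BTU/hr


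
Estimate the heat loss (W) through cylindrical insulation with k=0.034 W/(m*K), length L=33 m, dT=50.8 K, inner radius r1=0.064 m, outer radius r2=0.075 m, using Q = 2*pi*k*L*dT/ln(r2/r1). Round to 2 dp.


Q = 2*pi*0.034*33*50.8/ln(0.075/0.064) = 2257.98 W

2257.98 W


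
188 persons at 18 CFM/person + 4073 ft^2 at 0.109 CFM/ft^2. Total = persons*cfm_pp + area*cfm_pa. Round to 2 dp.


Total = 188*18 + 4073*0.109 = 3827.96 CFM

3827.96 CFM


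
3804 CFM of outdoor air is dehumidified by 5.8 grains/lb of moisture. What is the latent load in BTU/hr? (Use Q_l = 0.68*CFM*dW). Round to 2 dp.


Q = 0.68 * 3804 * 5.8 = 15002.98 BTU/hr

15002.98 BTU/hr


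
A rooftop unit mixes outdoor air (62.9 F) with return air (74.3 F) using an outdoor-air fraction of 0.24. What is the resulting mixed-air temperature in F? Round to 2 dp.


T_mix = 0.24*62.9 + 0.76*74.3 = 71.56 F

71.56 F


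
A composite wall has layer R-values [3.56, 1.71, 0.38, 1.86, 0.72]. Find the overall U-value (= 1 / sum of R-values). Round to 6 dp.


R_total = 3.56 + 1.71 + 0.38 + 1.86 + 0.72 = 8.23
U = 1/8.23 = 0.121507

0.121507


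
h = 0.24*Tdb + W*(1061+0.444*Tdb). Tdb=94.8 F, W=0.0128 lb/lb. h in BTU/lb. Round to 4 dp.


h = 0.24*94.8 + 0.0128*(1061+0.444*94.8) = 36.8716 BTU/lb

36.8716 BTU/lb


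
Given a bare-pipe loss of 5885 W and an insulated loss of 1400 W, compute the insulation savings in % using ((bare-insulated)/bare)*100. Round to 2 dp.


Savings = ((5885-1400)/5885)*100 = 76.21 %

76.21 %


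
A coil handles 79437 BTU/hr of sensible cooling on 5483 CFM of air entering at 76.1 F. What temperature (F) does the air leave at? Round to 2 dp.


dT = 79437/(1.08*5483) = 13.4147
T_leave = 76.1 - 13.4147 = 62.69 F

62.69 F


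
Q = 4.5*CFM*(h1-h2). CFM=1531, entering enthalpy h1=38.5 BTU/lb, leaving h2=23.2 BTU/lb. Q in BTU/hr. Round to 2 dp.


Q = 4.5 * 1531 * (38.5 - 23.2) = 105409.35 BTU/hr

105409.35 BTU/hr


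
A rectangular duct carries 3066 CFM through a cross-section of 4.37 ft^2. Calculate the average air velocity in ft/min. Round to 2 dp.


V = 3066 / 4.37 = 701.60 ft/min

701.60 ft/min


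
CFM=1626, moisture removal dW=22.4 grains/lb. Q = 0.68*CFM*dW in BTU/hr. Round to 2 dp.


Q = 0.68 * 1626 * 22.4 = 24767.23 BTU/hr

24767.23 BTU/hr


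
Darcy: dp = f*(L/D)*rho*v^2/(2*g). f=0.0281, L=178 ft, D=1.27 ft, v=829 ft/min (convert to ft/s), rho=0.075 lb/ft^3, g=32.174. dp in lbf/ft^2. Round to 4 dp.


v_fps = 829/60 = 13.8167 ft/s
dp = 0.0281*(178/1.27)*0.075*13.8167^2/(2*32.174) = 0.8763 lbf/ft^2

0.8763 lbf/ft^2


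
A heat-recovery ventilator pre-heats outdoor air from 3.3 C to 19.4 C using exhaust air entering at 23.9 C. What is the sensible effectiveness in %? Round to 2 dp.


eff = (19.4-3.3)/(23.9-3.3)*100 = 78.16 %

78.16 %


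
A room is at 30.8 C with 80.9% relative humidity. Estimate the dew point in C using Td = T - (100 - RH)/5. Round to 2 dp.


Td = 30.8 - (100-80.9)/5 = 26.98 C

26.98 C


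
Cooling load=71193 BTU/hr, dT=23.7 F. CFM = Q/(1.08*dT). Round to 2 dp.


CFM = 71193 / (1.08 * 23.7) = 2781.41

2781.41 CFM


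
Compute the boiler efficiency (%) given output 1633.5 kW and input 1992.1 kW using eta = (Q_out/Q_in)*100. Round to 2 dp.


eta = (1633.5/1992.1)*100 = 82.00 %

82.00 %


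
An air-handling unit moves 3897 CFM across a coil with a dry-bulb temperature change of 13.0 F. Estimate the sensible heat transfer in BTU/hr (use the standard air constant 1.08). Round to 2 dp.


Q = 1.08 * 3897 * 13.0 = 54713.88 BTU/hr

54713.88 BTU/hr


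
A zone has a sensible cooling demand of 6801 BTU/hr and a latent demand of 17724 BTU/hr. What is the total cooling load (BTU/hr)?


Qt = 6801 + 17724 = 24525 BTU/hr

24525 BTU/hr


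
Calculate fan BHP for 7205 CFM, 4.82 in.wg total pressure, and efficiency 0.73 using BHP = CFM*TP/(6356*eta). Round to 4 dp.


BHP = 7205 * 4.82 / (6356 * 0.73) = 7.4847 hp

7.4847 hp


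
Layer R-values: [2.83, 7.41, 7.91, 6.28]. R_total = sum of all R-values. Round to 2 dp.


R_total = 2.83 + 7.41 + 7.91 + 6.28 = 24.43

24.43


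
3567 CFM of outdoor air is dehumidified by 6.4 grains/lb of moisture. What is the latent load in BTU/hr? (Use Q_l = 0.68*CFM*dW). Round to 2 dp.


Q = 0.68 * 3567 * 6.4 = 15523.58 BTU/hr

15523.58 BTU/hr


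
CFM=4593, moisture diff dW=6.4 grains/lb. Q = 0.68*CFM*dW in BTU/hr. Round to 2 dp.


Q = 0.68 * 4593 * 6.4 = 19988.74 BTU/hr

19988.74 BTU/hr


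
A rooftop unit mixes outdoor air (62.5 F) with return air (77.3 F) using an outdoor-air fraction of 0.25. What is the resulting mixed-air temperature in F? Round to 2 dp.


T_mix = 0.25*62.5 + 0.75*77.3 = 73.60 F

73.60 F


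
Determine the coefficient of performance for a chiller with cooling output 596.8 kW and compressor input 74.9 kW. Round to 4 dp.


COP = 596.8 / 74.9 = 7.9680

7.9680


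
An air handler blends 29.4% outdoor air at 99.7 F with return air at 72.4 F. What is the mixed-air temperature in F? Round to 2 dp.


T_mix = 72.4 + (29.4/100)*(99.7-72.4) = 80.43 F

80.43 F


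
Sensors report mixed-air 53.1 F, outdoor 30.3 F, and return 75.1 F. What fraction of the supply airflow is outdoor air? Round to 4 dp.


frac = (53.1 - 75.1) / (30.3 - 75.1) = 0.4911

0.4911


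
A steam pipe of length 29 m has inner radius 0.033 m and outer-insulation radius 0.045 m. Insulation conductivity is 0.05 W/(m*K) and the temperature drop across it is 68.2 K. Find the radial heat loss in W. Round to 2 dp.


Q = 2*pi*0.05*29*68.2/ln(0.045/0.033) = 2003.33 W

2003.33 W


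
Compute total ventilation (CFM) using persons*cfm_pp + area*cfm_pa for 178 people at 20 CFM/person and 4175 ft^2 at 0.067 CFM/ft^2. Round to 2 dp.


Total = 178*20 + 4175*0.067 = 3839.73 CFM

3839.73 CFM


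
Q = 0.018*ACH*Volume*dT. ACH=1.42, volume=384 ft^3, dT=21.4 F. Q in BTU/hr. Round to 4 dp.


Q = 0.018 * 1.42 * 384 * 21.4 = 210.0419 BTU/hr

210.0419 BTU/hr


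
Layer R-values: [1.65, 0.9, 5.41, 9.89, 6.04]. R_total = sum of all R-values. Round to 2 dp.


R_total = 1.65 + 0.9 + 5.41 + 9.89 + 6.04 = 23.89

23.89
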